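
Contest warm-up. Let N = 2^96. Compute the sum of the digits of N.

2^96 = 79228162514264337593543950336
Sum of its 29 digits: 127.

127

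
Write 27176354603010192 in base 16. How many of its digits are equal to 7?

27176354603010192 in base 16 is 608CC022670890.
The digit 7 appears 1 time.

1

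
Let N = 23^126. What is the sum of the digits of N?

793

23^126 = 3781876462438487703735819013332412063263979526587072786842908165397941585102035971308774899656281412530465317054199977732568600580654153033395286425565640729254612875432689
Sum of its 172 digits: 793.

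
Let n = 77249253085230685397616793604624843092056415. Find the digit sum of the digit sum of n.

16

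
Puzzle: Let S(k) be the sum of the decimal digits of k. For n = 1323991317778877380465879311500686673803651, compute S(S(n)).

4

First digit sum: 202.
2+0+2 = 4.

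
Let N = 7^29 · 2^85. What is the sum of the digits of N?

7^29 · 2^85 = 124564070557705930546831066985984160938428542746624
Sum of its 51 digits: 233.

233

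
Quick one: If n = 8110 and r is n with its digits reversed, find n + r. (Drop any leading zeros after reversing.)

8228

Reverse of 8110 is 118.
8110 + 118 = 8228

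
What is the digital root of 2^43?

2

The digital root of n equals n mod 9 (or 9 when 9 | n), so we need 2^43 mod 9.
2^43 ≡ 2 (mod 9), so the digital root is 2.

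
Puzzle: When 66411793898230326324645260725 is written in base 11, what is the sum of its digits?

66411793898230326324645260725 in base 11 is 507A55169826596A20A44A2594A1.
Digit sum: 5+0+7+10+5+5+1+6+9+8+2+6+5+9+6+10+2+0+10+4+4+10+2+5+9+4+10+1 = 155.

155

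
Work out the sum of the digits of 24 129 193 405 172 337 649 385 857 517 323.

139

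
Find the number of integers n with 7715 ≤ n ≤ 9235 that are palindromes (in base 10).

16

The integers in [7715, 9235] that are palindromes (in base 10): 7777, 7887, 7997, 8008, 8118, 8228, …, 9119, 9229.
16 qualify.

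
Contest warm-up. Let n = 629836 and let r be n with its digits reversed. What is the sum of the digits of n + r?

32

Reversal of 629836 is 638926; 629836 + 638926 = 1268762.
Digit sum of 1268762: 1+2+6+8+7+6+2 = 32.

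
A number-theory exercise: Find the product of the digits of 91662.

648

9×1×6×6×2 = 648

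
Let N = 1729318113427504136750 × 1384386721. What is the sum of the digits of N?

128

1729318113427504136750 × 1384386721 = 2394045032613808523089268096750
Sum of its 31 digits: 128.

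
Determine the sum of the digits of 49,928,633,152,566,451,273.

4+9+9+2+8+6+3+3+1+5+2+5+6+6+4+5+1+2+7+3 = 91

91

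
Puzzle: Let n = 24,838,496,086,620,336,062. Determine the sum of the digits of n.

2+4+8+3+8+4+9+6+0+8+6+6+2+0+3+3+6+0+6+2 = 86

86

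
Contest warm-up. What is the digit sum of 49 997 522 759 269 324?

94

4+9+9+9+7+5+2+2+7+5+9+2+6+9+3+2+4 = 94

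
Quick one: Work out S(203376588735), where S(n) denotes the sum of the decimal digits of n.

57

2+0+3+3+7+6+5+8+8+7+3+5 = 57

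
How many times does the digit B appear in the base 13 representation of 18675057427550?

18675057427550 in base 13 is A5608683C1B4.
The digit B appears 1 time.

1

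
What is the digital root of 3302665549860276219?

3+3+0+2+6+6+5+5+4+9+8+6+0+2+7+6+2+1+9 = 84
8+4 = 12
1+2 = 3
(Equivalently, 3302665549860276219 mod 9 = 3.)

3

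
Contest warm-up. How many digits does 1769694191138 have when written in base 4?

1769694191138 in base 4 is 121300021333211320202, which has 21 digits.

21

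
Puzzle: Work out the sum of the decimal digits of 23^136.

850

23^136 = 156669947679843222005697106865278311374794448666220125137749904222048133081691751003283531011283286691953726797785687497050779232794624603289812341888715246428187818249372706841397572161
Sum of its 186 digits: 850.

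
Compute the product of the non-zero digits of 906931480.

46656

9×6×9×3×1×4×8 = 46656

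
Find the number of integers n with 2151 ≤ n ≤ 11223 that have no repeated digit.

The integers in [2151, 11223] that have no repeated digit: 2153, 2154, 2156, 2157, 2158, 2159, …, 10986, 10987.
4290 qualify.

4290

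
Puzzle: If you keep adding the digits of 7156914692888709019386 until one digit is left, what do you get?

7+1+5+6+9+1+4+6+9+2+8+8+8+7+0+9+0+1+9+3+8+6 = 117
1+1+7 = 9

9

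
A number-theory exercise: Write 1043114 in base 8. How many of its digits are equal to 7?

1043114 in base 8 is 3765252.
The digit 7 appears 1 time.

1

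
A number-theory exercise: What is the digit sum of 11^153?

11^153 = 2153182439418108835992644412729930590457960981217217920404787646028283627969774739067090294471817560382112235760043481754894971704029560339644377201975497940331
Sum of its 160 digits: 719.

719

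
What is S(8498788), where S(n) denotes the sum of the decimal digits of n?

52

8+4+9+8+7+8+8 = 52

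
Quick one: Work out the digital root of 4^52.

The digital root of n equals n mod 9 (or 9 when 9 | n), so we need 4^52 mod 9.
4^52 ≡ 4 (mod 9), so the digital root is 4.

4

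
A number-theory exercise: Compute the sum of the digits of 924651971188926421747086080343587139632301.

9+2+4+6+5+1+9+7+1+1+8+8+9+2+6+4+2+1+7+4+7+0+8+6+0+8+0+3+4+3+5+8+7+1+3+9+6+3+2+3+0+1 = 183

183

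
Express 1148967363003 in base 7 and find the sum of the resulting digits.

1148967363003 in base 7 is 146003324305545.
Digit sum: 1+4+6+0+0+3+3+2+4+3+0+5+5+4+5 = 45.

45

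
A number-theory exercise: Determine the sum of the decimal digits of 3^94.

3^94 = 706965049015104706497203195837614914543357369
Sum of its 45 digits: 198.

198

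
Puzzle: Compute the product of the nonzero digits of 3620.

3×6×2 = 36

36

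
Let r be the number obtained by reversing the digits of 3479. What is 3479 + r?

13222

Reverse of 3479 is 9743.
3479 + 9743 = 13222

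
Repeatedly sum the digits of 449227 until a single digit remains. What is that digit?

1

4+4+9+2+2+7 = 28
2+8 = 10
1+0 = 1
(Equivalently, 449227 mod 9 = 1.)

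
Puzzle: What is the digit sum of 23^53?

23^53 = 1484483274903662123910649371787557388904646690575971276894120737141310583
Sum of its 73 digits: 335.

335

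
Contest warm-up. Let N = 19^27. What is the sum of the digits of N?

127

19^27 = 33600614943460448322716069311260139
Sum of its 35 digits: 127.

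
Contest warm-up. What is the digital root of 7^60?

1

The digital root of n equals n mod 9 (or 9 when 9 | n), so we need 7^60 mod 9.
7^60 ≡ 1 (mod 9), so the digital root is 1.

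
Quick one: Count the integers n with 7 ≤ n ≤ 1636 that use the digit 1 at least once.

907

The integers in [7, 1636] that use the digit 1 at least once: 10, 11, 12, 13, 14, 15, …, 1635, 1636.
907 qualify.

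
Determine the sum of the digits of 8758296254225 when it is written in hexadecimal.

50

8758296254225 in base 16 is 7F733231711.
Digit sum: 7+15+7+3+3+2+3+1+7+1+1 = 50.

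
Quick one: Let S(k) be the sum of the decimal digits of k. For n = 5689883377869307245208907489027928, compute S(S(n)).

12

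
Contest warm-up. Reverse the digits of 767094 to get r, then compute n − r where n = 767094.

Reverse of 767094 is 490767.
767094 − 490767 = 276327

276327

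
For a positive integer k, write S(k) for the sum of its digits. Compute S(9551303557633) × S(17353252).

S(9551303557633) = 9+5+5+1+3+0+3+5+5+7+6+3+3 = 55.
S(17353252) = 1+7+3+5+3+2+5+2 = 28.
55 · 28 = 1540.

1540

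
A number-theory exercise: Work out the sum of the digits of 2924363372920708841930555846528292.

2+9+2+4+3+6+3+3+7+2+9+2+0+7+0+8+8+4+1+9+3+0+5+5+5+8+4+6+5+2+8+2+9+2 = 153

153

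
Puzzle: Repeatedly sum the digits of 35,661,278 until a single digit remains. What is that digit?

3+5+6+6+1+2+7+8 = 38
3+8 = 11
1+1 = 2

2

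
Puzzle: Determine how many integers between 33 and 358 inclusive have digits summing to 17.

9

The integers in [33, 358] that have digits summing to 17: 89, 98, 179, 188, 197, 269, 278, 287, 296.
9 qualify.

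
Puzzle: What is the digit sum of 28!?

28! = 304888344611713860501504000000
Sum of its 30 digits: 90.

90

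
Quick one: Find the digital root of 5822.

5+8+2+2 = 17
1+7 = 8

8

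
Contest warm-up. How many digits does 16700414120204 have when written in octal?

15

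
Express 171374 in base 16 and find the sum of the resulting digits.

171374 in base 16 is 29D6E.
Digit sum: 2+9+13+6+14 = 44.

44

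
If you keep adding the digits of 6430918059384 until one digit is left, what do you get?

6

6+4+3+0+9+1+8+0+5+9+3+8+4 = 60
6+0 = 6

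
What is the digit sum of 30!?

117

30! = 265252859812191058636308480000000
Sum of its 33 digits: 117.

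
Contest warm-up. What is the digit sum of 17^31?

170

17^31 = 139288917338851014461418017489467720433
Sum of its 39 digits: 170.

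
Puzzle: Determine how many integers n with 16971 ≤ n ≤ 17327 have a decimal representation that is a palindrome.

The integers in [16971, 17327] that have a decimal representation that is a palindrome: 17071, 17171, 17271.
3 qualify.

3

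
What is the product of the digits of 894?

288

8×9×4 = 288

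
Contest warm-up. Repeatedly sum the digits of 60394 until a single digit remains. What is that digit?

4

6+0+3+9+4 = 22
2+2 = 4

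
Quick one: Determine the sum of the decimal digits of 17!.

63

17! = 355687428096000
Sum of its 15 digits: 63.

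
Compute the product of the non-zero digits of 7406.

7×4×6 = 168

168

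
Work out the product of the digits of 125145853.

24000

1×2×5×1×4×5×8×5×3 = 24000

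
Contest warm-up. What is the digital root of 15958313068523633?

8

1+5+9+5+8+3+1+3+0+6+8+5+2+3+6+3+3 = 71
7+1 = 8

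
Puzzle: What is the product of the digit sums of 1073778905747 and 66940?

S(1073778905747) = 1+0+7+3+7+7+8+9+0+5+7+4+7 = 65.
S(66940) = 6+6+9+4+0 = 25.
65 · 25 = 1625.

1625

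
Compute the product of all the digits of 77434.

7×7×4×3×4 = 2352

2352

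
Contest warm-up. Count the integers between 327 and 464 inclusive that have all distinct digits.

95

The integers in [327, 464] that have all distinct digits: 327, 328, 329, 340, 341, 342, …, 462, 463.
95 qualify.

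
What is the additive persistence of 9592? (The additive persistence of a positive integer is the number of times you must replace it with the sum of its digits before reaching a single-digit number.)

2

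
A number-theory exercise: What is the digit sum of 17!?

63

17! = 355687428096000
Sum of its 15 digits: 63.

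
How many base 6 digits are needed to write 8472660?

9

8472660 in base 6 is 501333140, which has 9 digits.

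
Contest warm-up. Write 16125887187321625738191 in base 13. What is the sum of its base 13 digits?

123

16125887187321625738191 in base 13 is B05236CB4372C85308AB.
Digit sum: 11+0+5+2+3+6+12+11+4+3+7+2+12+8+5+3+0+8+10+11 = 123.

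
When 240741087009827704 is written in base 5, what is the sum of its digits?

240741087009827704 in base 5 is 4004413403432144003441304.
Digit sum: 4+0+0+4+4+1+3+4+0+3+4+3+2+1+4+4+0+0+3+4+4+1+3+0+4 = 60.

60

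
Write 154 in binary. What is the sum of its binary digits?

154 in base 2 is 10011010.
Digit sum: 1+0+0+1+1+0+1+0 = 4.

4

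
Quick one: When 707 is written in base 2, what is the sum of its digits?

5

707 in base 2 is 1011000011.
Digit sum: 1+0+1+1+0+0+0+0+1+1 = 5.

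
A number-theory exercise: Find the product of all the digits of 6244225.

6×2×4×4×2×2×5 = 3840

3840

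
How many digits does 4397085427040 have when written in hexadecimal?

11

4397085427040 in base 16 is 3FFC6B70560, which has 11 digits.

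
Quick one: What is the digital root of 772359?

6

7+7+2+3+5+9 = 33
3+3 = 6
(Equivalently, 772359 mod 9 = 6.)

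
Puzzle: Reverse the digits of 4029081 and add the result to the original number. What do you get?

5838285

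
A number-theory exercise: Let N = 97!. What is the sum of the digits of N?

97! = 96192759682482119853328425949563698712343813919172976158104477319333745612481875498805879175589072651261284189679678167647067832320000000000000000000000
Sum of its 152 digits: 648.

648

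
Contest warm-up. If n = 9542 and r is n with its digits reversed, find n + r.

12001

Reverse of 9542 is 2459.
9542 + 2459 = 12001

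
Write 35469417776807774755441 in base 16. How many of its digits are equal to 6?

35469417776807774755441 in base 16 is 782CD0DB6FA28E39A71.
The digit 6 appears 1 time.

1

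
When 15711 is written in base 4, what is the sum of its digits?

15

15711 in base 4 is 3311133.
Digit sum: 3+3+1+1+1+3+3 = 15.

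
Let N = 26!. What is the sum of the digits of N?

81

26! = 403291461126605635584000000
Sum of its 27 digits: 81.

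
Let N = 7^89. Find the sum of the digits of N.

364

7^89 = 1635782513474434908477160959077878011007714974754996979744938053160034289607
Sum of its 76 digits: 364.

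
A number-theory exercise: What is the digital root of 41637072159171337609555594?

7

4+1+6+3+7+0+7+2+1+5+9+1+7+1+3+3+7+6+0+9+5+5+5+5+9+4 = 115
1+1+5 = 7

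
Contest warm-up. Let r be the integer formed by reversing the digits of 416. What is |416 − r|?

Reverse of 416 is 614.
|416 − 614| = 198

198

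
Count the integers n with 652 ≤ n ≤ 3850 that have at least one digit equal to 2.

1580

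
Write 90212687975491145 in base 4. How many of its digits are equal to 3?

7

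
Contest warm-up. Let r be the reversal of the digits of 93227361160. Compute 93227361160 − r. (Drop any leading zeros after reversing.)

Reverse of 93227361160 is 6116372239.
93227361160 − 6116372239 = 87110988921

87110988921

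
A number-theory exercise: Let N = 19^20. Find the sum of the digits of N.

136

19^20 = 37589973457545958193355601
Sum of its 26 digits: 136.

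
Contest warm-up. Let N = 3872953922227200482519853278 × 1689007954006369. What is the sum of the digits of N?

197

3872953922227200482519853278 × 1689007954006369 = 6541449980141905853659335189328142157527582
Sum of its 43 digits: 197.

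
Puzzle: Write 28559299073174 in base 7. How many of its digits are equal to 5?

3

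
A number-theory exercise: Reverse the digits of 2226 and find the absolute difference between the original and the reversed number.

3996

Reverse of 2226 is 6222.
|2226 − 6222| = 3996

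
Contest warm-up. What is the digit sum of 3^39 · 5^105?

3^39 · 5^105 = 99903197702144550970577171809490538857685228957251043213627639261176227591931819915771484375
Sum of its 92 digits: 432.

432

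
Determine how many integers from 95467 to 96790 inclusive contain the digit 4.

360

The integers in [95467, 96790] that contain the digit 4: 95467, 95468, 95469, 95470, 95471, 95472, …, 96774, 96784.
360 qualify.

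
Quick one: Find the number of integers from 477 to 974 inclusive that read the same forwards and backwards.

The integers in [477, 974] that read the same forwards and backwards: 484, 494, 505, 515, 525, 535, …, 959, 969.
49 qualify.

49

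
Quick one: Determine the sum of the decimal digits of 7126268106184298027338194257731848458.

170

7+1+2+6+2+6+8+1+0+6+1+8+4+2+9+8+0+2+7+3+3+8+1+9+4+2+5+7+7+3+1+8+4+8+4+5+8 = 170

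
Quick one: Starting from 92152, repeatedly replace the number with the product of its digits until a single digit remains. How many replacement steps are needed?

2

92152 → 180 → 0 (2 steps)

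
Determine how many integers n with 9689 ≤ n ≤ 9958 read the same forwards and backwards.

2

The integers in [9689, 9958] that read the same forwards and backwards: 9779, 9889.
2 qualify.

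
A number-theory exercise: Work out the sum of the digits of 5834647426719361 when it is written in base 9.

5834647426719361 in base 9 is 31303684763264584.
Digit sum: 3+1+3+0+3+6+8+4+7+6+3+2+6+4+5+8+4 = 73.

73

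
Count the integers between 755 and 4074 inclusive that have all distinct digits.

The integers in [755, 4074] that have all distinct digits: 756, 758, 759, 760, 761, 762, …, 4072, 4073.
1721 qualify.

1721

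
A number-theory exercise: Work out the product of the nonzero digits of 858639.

51840

8×5×8×6×3×9 = 51840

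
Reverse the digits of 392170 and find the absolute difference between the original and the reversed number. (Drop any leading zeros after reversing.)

320877

Reverse of 392170 is 71293.
|392170 − 71293| = 320877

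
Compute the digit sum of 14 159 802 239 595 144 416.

83

1+4+1+5+9+8+0+2+2+3+9+5+9+5+1+4+4+4+1+6 = 83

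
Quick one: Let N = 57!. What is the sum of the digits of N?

57! = 40526919504877216755680601905432322134980384796226602145184481280000000000000
Sum of its 77 digits: 270.

270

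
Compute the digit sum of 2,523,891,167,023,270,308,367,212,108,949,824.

135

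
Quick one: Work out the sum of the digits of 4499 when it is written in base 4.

4499 in base 4 is 1012103.
Digit sum: 1+0+1+2+1+0+3 = 8.

8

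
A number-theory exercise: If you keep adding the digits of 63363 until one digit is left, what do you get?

6+3+3+6+3 = 21
2+1 = 3

3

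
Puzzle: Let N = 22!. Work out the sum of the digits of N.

22! = 1124000727777607680000
Sum of its 22 digits: 72.

72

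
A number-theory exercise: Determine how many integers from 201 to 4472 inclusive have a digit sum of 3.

13

The integers in [201, 4472] that have a digit sum of 3: 201, 210, 300, 1002, 1011, 1020, …, 2100, 3000.
13 qualify.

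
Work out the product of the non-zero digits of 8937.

1512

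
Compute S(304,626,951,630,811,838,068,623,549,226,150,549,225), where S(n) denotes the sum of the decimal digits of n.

3+0+4+6+2+6+9+5+1+6+3+0+8+1+1+8+3+8+0+6+8+6+2+3+5+4+9+2+2+6+1+5+0+5+4+9+2+2+5 = 160

160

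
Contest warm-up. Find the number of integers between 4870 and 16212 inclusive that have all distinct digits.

4318

The integers in [4870, 16212] that have all distinct digits: 4870, 4871, 4872, 4873, 4875, 4876, …, 16208, 16209.
4318 qualify.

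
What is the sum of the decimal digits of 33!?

33! = 8683317618811886495518194401280000000
Sum of its 37 digits: 144.

144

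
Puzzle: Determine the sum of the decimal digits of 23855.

23

2+3+8+5+5 = 23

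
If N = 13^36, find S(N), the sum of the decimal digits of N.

172

13^36 = 12646218552730347184269489080961456410641
Sum of its 41 digits: 172.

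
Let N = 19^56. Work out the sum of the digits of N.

316

19^56 = 407569478172909828847318650548420153417875032325531352984650263038054881
Sum of its 72 digits: 316.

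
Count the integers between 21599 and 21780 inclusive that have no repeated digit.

The integers in [21599, 21780] that have no repeated digit: 21603, 21604, 21605, 21607, 21608, 21609, …, 21769, 21780.
73 qualify.

73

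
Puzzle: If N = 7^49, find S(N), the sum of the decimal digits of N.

178

7^49 = 256923577521058878088611477224235621321607
Sum of its 42 digits: 178.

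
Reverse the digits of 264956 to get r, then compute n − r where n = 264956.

Reverse of 264956 is 659462.
264956 − 659462 = -394506

-394506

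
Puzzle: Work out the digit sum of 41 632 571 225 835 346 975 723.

4+1+6+3+2+5+7+1+2+2+5+8+3+5+3+4+6+9+7+5+7+2+3 = 100

100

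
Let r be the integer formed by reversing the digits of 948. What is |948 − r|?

Reverse of 948 is 849.
|948 − 849| = 99

99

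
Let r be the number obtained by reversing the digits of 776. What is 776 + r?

1453

Reverse of 776 is 677.
776 + 677 = 1453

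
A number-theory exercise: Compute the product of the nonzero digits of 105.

1×5 = 5

5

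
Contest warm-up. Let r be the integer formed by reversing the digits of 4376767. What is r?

7676734

Reversing 4376767 gives 7676734.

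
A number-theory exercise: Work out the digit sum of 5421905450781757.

70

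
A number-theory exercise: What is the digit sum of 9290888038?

55

9+2+9+0+8+8+8+0+3+8 = 55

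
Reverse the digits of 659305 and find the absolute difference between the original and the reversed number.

155349

Reverse of 659305 is 503956.
|659305 − 503956| = 155349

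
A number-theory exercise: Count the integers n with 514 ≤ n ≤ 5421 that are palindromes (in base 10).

The integers in [514, 5421] that are palindromes (in base 10): 515, 525, 535, 545, 555, 565, …, 5225, 5335.
93 qualify.

93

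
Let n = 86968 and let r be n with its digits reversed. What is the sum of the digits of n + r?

29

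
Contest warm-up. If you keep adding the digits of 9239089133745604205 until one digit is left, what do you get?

9+2+3+9+0+8+9+1+3+3+7+4+5+6+0+4+2+0+5 = 80
8+0 = 8

8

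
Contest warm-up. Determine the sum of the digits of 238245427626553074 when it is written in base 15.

238245427626553074 in base 15 is 8263904B0984EB9.
Digit sum: 8+2+6+3+9+0+4+11+0+9+8+4+14+11+9 = 98.

98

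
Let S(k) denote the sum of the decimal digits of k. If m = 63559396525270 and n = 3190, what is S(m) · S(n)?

871

S(63559396525270) = 6+3+5+5+9+3+9+6+5+2+5+2+7+0 = 67.
S(3190) = 3+1+9+0 = 13.
67 · 13 = 871.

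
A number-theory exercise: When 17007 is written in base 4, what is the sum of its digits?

12

17007 in base 4 is 10021233.
Digit sum: 1+0+0+2+1+2+3+3 = 12.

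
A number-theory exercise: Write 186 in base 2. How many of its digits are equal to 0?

3

186 in base 2 is 10111010.
The digit 0 appears 3 times.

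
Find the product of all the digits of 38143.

288

3×8×1×4×3 = 288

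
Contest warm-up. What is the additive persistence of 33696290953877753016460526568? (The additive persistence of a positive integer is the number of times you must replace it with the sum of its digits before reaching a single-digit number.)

2

33696290953877753016460526568 → 141 → 6 (2 steps)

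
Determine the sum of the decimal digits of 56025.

18

5+6+0+2+5 = 18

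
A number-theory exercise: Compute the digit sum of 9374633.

35

9+3+7+4+6+3+3 = 35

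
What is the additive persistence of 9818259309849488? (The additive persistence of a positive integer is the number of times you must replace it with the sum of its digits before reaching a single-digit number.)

3

9818259309849488 → 95 → 14 → 5 (3 steps)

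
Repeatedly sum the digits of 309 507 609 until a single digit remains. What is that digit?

3+0+9+5+0+7+6+0+9 = 39
3+9 = 12
1+2 = 3
(Equivalently, 309 507 609 mod 9 = 3.)

3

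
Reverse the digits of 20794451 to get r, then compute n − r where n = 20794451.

Reverse of 20794451 is 15449702.
20794451 − 15449702 = 5344749

5344749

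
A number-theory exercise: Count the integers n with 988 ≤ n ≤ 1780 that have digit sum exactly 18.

43

The integers in [988, 1780] that have digit sum exactly 18: 990, 1089, 1098, 1179, 1188, 1197, …, 1764, 1773.
43 qualify.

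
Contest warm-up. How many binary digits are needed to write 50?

6

50 in base 2 is 110010, which has 6 digits.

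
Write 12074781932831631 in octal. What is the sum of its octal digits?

76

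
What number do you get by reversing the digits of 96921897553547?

74535579812969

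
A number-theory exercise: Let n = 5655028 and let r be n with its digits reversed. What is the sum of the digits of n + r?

35

Reversal of 5655028 is 8205565; 5655028 + 8205565 = 13860593.
Digit sum of 13860593: 1+3+8+6+0+5+9+3 = 35.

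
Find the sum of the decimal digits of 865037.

8+6+5+0+3+7 = 29

29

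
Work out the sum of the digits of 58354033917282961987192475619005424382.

5+8+3+5+4+0+3+3+9+1+7+2+8+2+9+6+1+9+8+7+1+9+2+4+7+5+6+1+9+0+0+5+4+2+4+3+8+2 = 172

172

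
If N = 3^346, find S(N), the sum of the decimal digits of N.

3^346 = 1213260708003974992012898529975588858068441902580200298146946793277014421211208978085667381424154114220135163522651640338442153620575775780658053144372639176842909929
Sum of its 166 digits: 711.

711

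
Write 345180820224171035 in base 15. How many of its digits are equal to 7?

345180820224171035 in base 15 is BC56654316E4875.
The digit 7 appears 1 time.

1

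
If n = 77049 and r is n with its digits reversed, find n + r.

Reverse of 77049 is 94077.
77049 + 94077 = 171126

171126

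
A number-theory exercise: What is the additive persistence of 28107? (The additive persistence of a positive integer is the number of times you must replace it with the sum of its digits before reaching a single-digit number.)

2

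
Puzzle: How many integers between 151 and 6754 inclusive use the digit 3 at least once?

2551

The integers in [151, 6754] that use the digit 3 at least once: 153, 163, 173, 183, 193, 203, …, 6743, 6753.
2551 qualify.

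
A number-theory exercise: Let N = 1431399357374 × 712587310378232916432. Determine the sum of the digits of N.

186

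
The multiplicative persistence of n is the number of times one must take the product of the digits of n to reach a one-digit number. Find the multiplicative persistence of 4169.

4169 → 216 → 12 → 2 (3 steps)

3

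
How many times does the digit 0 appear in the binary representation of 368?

5

368 in base 2 is 101110000.
The digit 0 appears 5 times.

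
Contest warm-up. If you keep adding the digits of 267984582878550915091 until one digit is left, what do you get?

2+6+7+9+8+4+5+8+2+8+7+8+5+5+0+9+1+5+0+9+1 = 109
1+0+9 = 10
1+0 = 1

1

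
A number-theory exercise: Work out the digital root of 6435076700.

2

6+4+3+5+0+7+6+7+0+0 = 38
3+8 = 11
1+1 = 2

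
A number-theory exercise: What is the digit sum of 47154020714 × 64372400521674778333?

143

47154020714 × 64372400521674778333 = 3035417507608956903485640389762
Sum of its 31 digits: 143.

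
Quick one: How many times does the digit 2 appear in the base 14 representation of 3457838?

3457838 in base 14 is 660206.
The digit 2 appears 1 time.

1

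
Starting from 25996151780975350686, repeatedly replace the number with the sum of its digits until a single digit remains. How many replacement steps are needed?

2

25996151780975350686 → 102 → 3 (2 steps)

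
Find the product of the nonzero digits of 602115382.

6×2×1×1×5×3×8×2 = 2880

2880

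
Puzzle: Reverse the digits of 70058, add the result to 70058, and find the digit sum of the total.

Reversal of 70058 is 85007; 70058 + 85007 = 155065.
Digit sum of 155065: 1+5+5+0+6+5 = 22.

22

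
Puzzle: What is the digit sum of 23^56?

23^56 = 18061708005752857061620870906539210750802836284237842525970767008798325863361
Sum of its 77 digits: 331.

331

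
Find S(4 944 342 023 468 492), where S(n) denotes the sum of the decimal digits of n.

4+9+4+4+3+4+2+0+2+3+4+6+8+4+9+2 = 68

68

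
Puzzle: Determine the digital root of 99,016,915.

4

9+9+0+1+6+9+1+5 = 40
4+0 = 4
(Equivalently, 99,016,915 mod 9 = 4.)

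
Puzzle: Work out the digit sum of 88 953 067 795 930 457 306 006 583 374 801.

149

8+8+9+5+3+0+6+7+7+9+5+9+3+0+4+5+7+3+0+6+0+0+6+5+8+3+3+7+4+8+0+1 = 149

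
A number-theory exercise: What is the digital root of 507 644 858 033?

5+0+7+6+4+4+8+5+8+0+3+3 = 53
5+3 = 8

8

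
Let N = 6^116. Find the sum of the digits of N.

387

6^116 = 1843083641481566340707871945770164414220238549262930175649740122962600025094496746477715456
Sum of its 91 digits: 387.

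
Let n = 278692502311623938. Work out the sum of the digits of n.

2+7+8+6+9+2+5+0+2+3+1+1+6+2+3+9+3+8 = 77

77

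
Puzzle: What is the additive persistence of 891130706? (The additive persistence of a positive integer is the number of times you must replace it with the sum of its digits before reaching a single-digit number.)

2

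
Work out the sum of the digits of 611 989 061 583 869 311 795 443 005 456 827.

154

6+1+1+9+8+9+0+6+1+5+8+3+8+6+9+3+1+1+7+9+5+4+4+3+0+0+5+4+5+6+8+2+7 = 154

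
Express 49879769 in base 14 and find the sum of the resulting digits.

56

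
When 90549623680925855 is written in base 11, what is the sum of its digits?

105

90549623680925855 in base 11 is 1A74999A825076666.
Digit sum: 1+10+7+4+9+9+9+10+8+2+5+0+7+6+6+6+6 = 105.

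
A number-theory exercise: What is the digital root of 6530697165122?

6+5+3+0+6+9+7+1+6+5+1+2+2 = 53
5+3 = 8

8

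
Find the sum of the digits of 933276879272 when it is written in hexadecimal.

77

933276879272 in base 16 is D94BA309A8.
Digit sum: 13+9+4+11+10+3+0+9+10+8 = 77.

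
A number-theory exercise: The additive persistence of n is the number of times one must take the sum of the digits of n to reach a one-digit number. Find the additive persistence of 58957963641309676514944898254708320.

3

58957963641309676514944898254708320 → 177 → 15 → 6 (3 steps)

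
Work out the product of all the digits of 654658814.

921600

6×5×4×6×5×8×8×1×4 = 921600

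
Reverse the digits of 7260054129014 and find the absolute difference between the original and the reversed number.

Reverse of 7260054129014 is 4109214500627.
|7260054129014 − 4109214500627| = 3150839628387

3150839628387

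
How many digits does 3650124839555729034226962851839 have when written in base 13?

3650124839555729034226962851839 in base 13 is 30A37C683BC0B24A794C759B71B2, which has 28 digits.

28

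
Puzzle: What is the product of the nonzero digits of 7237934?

7×2×3×7×9×3×4 = 31752

31752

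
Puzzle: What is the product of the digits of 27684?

2×7×6×8×4 = 2688

2688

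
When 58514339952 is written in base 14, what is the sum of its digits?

68

58514339952 in base 14 is 2B91443CAC.
Digit sum: 2+11+9+1+4+4+3+12+10+12 = 68.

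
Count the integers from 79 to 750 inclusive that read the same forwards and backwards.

67

The integers in [79, 750] that read the same forwards and backwards: 88, 99, 101, 111, 121, 131, …, 737, 747.
67 qualify.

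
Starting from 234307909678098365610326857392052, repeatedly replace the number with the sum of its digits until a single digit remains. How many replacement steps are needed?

3

234307909678098365610326857392052 → 148 → 13 → 4 (3 steps)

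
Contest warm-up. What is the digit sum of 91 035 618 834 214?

55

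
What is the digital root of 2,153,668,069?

1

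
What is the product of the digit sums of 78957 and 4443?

540

S(78957) = 7+8+9+5+7 = 36.
S(4443) = 4+4+4+3 = 15.
36 · 15 = 540.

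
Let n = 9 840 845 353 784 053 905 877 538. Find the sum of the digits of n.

128

9+8+4+0+8+4+5+3+5+3+7+8+4+0+5+3+9+0+5+8+7+7+5+3+8 = 128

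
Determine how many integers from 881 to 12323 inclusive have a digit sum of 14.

The integers in [881, 12323] that have a digit sum of 14: 905, 914, 923, 932, 941, 950, …, 12308, 12317.
648 qualify.

648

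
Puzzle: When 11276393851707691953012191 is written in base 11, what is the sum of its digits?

111

11276393851707691953012191 in base 11 is 116587060972173109088A237.
Digit sum: 1+1+6+5+8+7+0+6+0+9+7+2+1+7+3+1+0+9+0+8+8+10+2+3+7 = 111.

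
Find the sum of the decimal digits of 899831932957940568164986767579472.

8+9+9+8+3+1+9+3+2+9+5+7+9+4+0+5+6+8+1+6+4+9+8+6+7+6+7+5+7+9+4+7+2 = 193

193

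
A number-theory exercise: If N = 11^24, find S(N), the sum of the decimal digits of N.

11^24 = 9849732675807611094711841
Sum of its 25 digits: 118.

118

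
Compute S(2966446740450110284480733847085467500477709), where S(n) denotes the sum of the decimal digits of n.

186

2+9+6+6+4+4+6+7+4+0+4+5+0+1+1+0+2+8+4+4+8+0+7+3+3+8+4+7+0+8+5+4+6+7+5+0+0+4+7+7+7+0+9 = 186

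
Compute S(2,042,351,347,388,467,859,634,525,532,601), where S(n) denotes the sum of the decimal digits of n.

2+0+4+2+3+5+1+3+4+7+3+8+8+4+6+7+8+5+9+6+3+4+5+2+5+5+3+2+6+0+1 = 131

131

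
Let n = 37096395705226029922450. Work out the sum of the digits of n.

3+7+0+9+6+3+9+5+7+0+5+2+2+6+0+2+9+9+2+2+4+5+0 = 97

97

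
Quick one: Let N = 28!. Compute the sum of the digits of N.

28! = 304888344611713860501504000000
Sum of its 30 digits: 90.

90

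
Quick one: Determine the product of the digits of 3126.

3×1×2×6 = 36

36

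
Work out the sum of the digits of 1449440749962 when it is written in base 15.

1449440749962 in base 15 is 27A83885DAC.
Digit sum: 2+7+10+8+3+8+8+5+13+10+12 = 86.

86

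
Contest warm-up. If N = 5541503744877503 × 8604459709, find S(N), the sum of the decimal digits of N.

5541503744877503 × 8604459709 = 47681645700071089704026627
Sum of its 26 digits: 107.

107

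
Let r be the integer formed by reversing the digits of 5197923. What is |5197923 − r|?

Reverse of 5197923 is 3297915.
|5197923 − 3297915| = 1900008

1900008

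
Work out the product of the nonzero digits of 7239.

378

7×2×3×9 = 378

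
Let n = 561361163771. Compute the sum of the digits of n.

5+6+1+3+6+1+1+6+3+7+7+1 = 47

47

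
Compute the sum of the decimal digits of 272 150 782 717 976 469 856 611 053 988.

2+7+2+1+5+0+7+8+2+7+1+7+9+7+6+4+6+9+8+5+6+6+1+1+0+5+3+9+8+8 = 150

150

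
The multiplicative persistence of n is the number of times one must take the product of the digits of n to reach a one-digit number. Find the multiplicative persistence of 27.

2

27 → 14 → 4 (2 steps)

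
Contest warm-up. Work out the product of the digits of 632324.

864

6×3×2×3×2×4 = 864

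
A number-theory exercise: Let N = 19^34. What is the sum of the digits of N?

19^34 = 30034640110980377619945846078500632729311721
Sum of its 44 digits: 172.

172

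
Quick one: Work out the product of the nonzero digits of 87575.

9800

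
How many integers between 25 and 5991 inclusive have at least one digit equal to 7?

The integers in [25, 5991] that have at least one digit equal to 7: 27, 37, 47, 57, 67, 70, …, 5979, 5987.
1623 qualify.

1623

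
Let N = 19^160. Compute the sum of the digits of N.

19^160 = 3986356659537090126650719323733600114910507086983688582259902701249190699229421168777053936446329694022912798484074085852619335644853714823871346164737896385726476519803647927298744105729376465805480924801
Sum of its 205 digits: 964.

964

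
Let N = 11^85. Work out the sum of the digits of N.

11^85 = 32989690295920386835890134305346271024600891770176817346352641662914097799127234258677851
Sum of its 89 digits: 407.

407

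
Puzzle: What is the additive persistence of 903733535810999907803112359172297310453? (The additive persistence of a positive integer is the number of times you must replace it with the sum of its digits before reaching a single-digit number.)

3

903733535810999907803112359172297310453 → 166 → 13 → 4 (3 steps)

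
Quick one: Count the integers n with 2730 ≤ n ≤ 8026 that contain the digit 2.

1634

The integers in [2730, 8026] that contain the digit 2: 2730, 2731, 2732, 2733, 2734, 2735, …, 8025, 8026.
1634 qualify.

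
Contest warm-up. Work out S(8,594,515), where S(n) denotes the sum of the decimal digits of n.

37

8+5+9+4+5+1+5 = 37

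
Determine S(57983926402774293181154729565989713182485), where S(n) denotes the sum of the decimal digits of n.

5+7+9+8+3+9+2+6+4+0+2+7+7+4+2+9+3+1+8+1+1+5+4+7+2+9+5+6+5+9+8+9+7+1+3+1+8+2+4+8+5 = 206

206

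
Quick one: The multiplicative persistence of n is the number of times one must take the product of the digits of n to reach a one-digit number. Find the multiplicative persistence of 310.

1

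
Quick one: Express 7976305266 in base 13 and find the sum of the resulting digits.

7976305266 in base 13 is 9A1668077.
Digit sum: 9+10+1+6+6+8+0+7+7 = 54.

54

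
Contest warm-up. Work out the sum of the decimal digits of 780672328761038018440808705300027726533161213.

165

7+8+0+6+7+2+3+2+8+7+6+1+0+3+8+0+1+8+4+4+0+8+0+8+7+0+5+3+0+0+0+2+7+7+2+6+5+3+3+1+6+1+2+1+3 = 165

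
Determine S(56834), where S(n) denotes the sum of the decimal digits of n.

26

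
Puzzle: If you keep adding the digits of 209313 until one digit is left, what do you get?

2+0+9+3+1+3 = 18
1+8 = 9

9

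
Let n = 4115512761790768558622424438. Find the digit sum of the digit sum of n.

6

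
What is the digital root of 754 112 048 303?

2

7+5+4+1+1+2+0+4+8+3+0+3 = 38
3+8 = 11
1+1 = 2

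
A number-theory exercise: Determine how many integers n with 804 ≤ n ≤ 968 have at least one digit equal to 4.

35

The integers in [804, 968] that have at least one digit equal to 4: 804, 814, 824, 834, 840, 841, …, 954, 964.
35 qualify.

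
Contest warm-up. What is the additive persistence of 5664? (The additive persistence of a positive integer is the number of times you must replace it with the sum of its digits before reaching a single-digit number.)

5664 → 21 → 3 (2 steps)

2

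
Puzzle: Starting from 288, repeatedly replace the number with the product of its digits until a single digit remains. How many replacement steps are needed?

3

288 → 128 → 16 → 6 (3 steps)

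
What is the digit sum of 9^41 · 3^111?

378

9^41 · 3^111 = 121451298068529844233553416568714964256622520646270917226600348303197298080156462274524325123
Sum of its 93 digits: 378.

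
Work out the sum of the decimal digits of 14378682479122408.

76

1+4+3+7+8+6+8+2+4+7+9+1+2+2+4+0+8 = 76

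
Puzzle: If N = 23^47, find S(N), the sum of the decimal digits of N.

23^47 = 10027860709531471276608129612323653414238264145365258534666014247
Sum of its 65 digits: 254.

254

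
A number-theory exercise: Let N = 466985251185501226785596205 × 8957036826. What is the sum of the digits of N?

162

466985251185501226785596205 × 8957036826 = 4182804092067394645586762814550845330
Sum of its 37 digits: 162.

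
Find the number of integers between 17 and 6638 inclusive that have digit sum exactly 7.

117

The integers in [17, 6638] that have digit sum exactly 7: 25, 34, 43, 52, 61, 70, …, 6010, 6100.
117 qualify.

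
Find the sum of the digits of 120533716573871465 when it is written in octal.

120533716573871465 in base 8 is 6541614331765756551.
Digit sum: 6+5+4+1+6+1+4+3+3+1+7+6+5+7+5+6+5+5+1 = 81.

81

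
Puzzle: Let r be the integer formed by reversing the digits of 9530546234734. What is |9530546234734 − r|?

5156219784375

Reverse of 9530546234734 is 4374326450359.
|9530546234734 − 4374326450359| = 5156219784375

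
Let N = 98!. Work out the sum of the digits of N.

98! = 9426890448883247745626185743057242473809693764078951663494238777294707070023223798882976159207729119823605850588608460429412647567360000000000000000000000
Sum of its 154 digits: 639.

639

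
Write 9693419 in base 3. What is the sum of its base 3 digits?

9693419 in base 3 is 200020110212112.
Digit sum: 2+0+0+0+2+0+1+1+0+2+1+2+1+1+2 = 15.

15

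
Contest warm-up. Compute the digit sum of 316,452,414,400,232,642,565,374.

83

3+1+6+4+5+2+4+1+4+4+0+0+2+3+2+6+4+2+5+6+5+3+7+4 = 83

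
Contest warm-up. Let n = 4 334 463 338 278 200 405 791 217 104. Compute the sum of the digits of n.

4+3+3+4+4+6+3+3+3+8+2+7+8+2+0+0+4+0+5+7+9+1+2+1+7+1+0+4 = 101

101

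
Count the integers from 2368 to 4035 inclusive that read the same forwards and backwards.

17

The integers in [2368, 4035] that read the same forwards and backwards: 2442, 2552, 2662, 2772, 2882, 2992, …, 3993, 4004.
17 qualify.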